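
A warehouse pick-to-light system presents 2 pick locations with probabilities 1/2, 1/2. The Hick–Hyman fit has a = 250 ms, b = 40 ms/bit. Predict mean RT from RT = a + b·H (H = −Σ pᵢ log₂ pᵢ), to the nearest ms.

290 ms

Each term −pᵢ log₂ pᵢ: 0.5·1 + 0.5·1; summed, H = 1.000 bits.
Mean RT = a + bH = 250 + 40·1.000 = 290.00 ms.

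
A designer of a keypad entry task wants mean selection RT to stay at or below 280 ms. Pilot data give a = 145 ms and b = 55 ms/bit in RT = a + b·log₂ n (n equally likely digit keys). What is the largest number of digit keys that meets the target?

5

Set 145 + 55·log₂ n ≤ 280 → log₂ n ≤ (280 − 145)/55 = 2.4545.
So n ≤ 2^2.4545 = 5.481; the largest integer n is 5.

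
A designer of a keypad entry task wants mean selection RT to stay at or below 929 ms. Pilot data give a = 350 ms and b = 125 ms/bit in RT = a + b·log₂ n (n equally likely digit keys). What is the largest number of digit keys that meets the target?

125·log₂ n ≤ 929 − 350 = 579, giving log₂ n ≤ 4.6320 and n ≤ 24.795. The largest whole number is 24.

24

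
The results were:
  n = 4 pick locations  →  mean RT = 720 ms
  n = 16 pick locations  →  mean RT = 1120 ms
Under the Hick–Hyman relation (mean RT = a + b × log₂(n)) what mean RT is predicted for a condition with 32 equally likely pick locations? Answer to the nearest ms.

1320 ms

RT is linear in log₂ n, so two points fix the line:
  b = (1120 − 720) / (log₂ 16 − log₂ 4) = 400 / (4 − 2) = 200 ms/bit
  a = 720 − 200 × 2 = 320 ms
Then RT(32) = 320 + 200 × log₂ 32 = 320 + 200 × 5 ≈ 1320.000 ms.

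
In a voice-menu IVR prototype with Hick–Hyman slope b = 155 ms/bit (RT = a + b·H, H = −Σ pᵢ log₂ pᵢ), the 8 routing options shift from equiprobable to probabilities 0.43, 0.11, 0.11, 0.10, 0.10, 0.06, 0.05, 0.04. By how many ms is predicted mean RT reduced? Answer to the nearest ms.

72 ms

Equiprobable entropy H₀ = log₂ 8 = 3.0000 bits.
Skewed entropy H = −Σ pᵢ log₂ pᵢ = 2.5339 bits.
ΔRT = b·(H₀ − H) = 155 × 0.4661 = 72.24 ms.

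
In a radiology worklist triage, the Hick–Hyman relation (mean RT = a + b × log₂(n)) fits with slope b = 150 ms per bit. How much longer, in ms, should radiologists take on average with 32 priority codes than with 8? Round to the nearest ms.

300 ms

ΔRT = (a + b log₂ n₂) − (a + b log₂ n₁) = b·(log₂ n₂ − log₂ n₁).
log₂(32) − log₂(8) = log₂(32/8) = log₂(4) = 2.
ΔRT = 150 × 2.0000 = 300.000 ms.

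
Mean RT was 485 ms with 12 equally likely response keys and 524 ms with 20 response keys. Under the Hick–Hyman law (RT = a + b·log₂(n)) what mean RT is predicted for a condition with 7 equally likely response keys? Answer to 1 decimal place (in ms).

443.8 ms

RT is linear in log₂ n, so two points fix the line:
  b = (524 − 485) / (log₂ 20 − log₂ 12) = 39 / (4.3219 − 3.5850) = 52.920 ms/bit
  a = 485 − 52.920 × 3.5850 = 295.285 ms
Then RT(7) = 295.285 + 52.920 × log₂ 7 = 295.285 + 52.920 × 2.8074 ≈ 443.849 ms.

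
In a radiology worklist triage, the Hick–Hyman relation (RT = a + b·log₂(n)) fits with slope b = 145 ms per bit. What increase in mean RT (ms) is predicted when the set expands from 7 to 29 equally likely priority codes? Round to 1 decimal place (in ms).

297.3 ms

Only the slope matters, since a is common to both: ΔRT = b·log₂(n₂/n₁).
log₂(29) − log₂(7) = 4.8580 − 2.8074 = 2.0506.
ΔRT = 145 × 2.0506 = 297.341 ms.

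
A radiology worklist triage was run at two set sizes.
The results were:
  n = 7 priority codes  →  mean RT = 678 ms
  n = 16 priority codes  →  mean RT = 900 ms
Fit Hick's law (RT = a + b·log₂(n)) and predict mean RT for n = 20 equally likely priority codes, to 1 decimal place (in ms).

RT is linear in log₂ n, so two points fix the line:
  b = (900 − 678) / (log₂ 16 − log₂ 7) = 222 / (4 − 2.8074) = 186.141 ms/bit
  a = 678 − 186.141 × 2.8074 = 155.436 ms
Then RT(20) = 155.436 + 186.141 × log₂ 20 = 155.436 + 186.141 × 4.3219 ≈ 959.924 ms.

959.9 ms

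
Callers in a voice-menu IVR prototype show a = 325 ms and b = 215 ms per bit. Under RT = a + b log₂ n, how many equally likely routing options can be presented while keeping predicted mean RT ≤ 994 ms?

Information budget: (994 − 325)/215 = 3.1116 bits, so n ≤ 2^3.1116 = 8.644 → at most 8.

8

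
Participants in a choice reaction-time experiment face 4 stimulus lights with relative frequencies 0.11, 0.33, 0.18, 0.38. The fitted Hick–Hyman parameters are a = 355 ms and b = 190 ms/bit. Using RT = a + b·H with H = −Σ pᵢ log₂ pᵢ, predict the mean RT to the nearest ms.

H = 0.11·log₂(1/0.11) + 0.33·log₂(1/0.33) + 0.18·log₂(1/0.18) + 0.38·log₂(1/0.38) = 1.8539 bits.
RT = 355 + 190 × 1.8539 = 707.24 ms.

707 ms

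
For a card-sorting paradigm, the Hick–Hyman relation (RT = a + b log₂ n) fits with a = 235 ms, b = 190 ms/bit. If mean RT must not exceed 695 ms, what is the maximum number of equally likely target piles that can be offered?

Information budget: (695 − 235)/190 = 2.4211 bits, so n ≤ 2^2.4211 = 5.356 → at most 5.

5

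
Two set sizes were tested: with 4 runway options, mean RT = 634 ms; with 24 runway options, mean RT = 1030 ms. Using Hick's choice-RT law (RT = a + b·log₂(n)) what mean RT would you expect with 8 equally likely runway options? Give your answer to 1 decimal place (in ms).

787.2 ms

RT is linear in log₂ n, so two points fix the line:
  b = (1030 − 634) / (log₂ 24 − log₂ 4) = 396 / (4.5850 − 2) = 153.194 ms/bit
  a = 634 − 153.194 × 2 = 327.613 ms
Then RT(8) = 327.613 + 153.194 × log₂ 8 = 327.613 + 153.194 × 3 ≈ 787.194 ms.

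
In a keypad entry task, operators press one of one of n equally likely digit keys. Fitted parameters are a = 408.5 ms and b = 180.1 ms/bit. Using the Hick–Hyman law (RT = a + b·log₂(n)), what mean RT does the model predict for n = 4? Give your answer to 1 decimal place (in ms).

768.7 ms

log₂(4) = 2 bits, so RT = 408.5 + 180.1 × 2 ≈ 768.700 ms.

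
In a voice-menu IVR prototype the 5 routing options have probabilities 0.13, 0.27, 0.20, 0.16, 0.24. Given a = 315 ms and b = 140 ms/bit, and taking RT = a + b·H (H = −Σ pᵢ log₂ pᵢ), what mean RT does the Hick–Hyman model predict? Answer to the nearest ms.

633 ms

H = 0.13·log₂(1/0.13) + 0.27·log₂(1/0.27) + 0.20·log₂(1/0.20) + 0.16·log₂(1/0.16) + 0.24·log₂(1/0.24) = 2.2742 bits.
RT = 315 + 140 × 2.2742 = 633.39 ms.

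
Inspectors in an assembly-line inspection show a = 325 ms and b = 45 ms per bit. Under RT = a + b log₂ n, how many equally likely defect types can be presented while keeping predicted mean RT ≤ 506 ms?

Set 325 + 45·log₂ n ≤ 506 → log₂ n ≤ (506 − 325)/45 = 4.0222.
So n ≤ 2^4.0222 = 16.248; the largest integer n is 16.

16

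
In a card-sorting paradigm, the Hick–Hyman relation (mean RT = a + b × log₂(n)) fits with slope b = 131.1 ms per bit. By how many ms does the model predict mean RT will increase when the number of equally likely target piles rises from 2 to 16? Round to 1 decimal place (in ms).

393.3 ms

Only the slope matters, since a is common to both: ΔRT = b·log₂(n₂/n₁).
log₂(16) − log₂(2) = log₂(16/2) = log₂(8) = 3.
ΔRT = 131.1 × 3.0000 = 393.300 ms.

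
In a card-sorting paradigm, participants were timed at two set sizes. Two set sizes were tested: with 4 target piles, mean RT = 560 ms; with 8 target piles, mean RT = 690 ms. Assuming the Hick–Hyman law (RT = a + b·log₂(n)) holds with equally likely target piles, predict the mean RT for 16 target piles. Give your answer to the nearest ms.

Fit slope and intercept:
  b = (690 − 560) / (log₂ 8 − log₂ 4) = 130 / (3 − 2) = 130 ms/bit
  a = 560 − 130 × 2 = 300 ms
Then RT(16) = 300 + 130 × log₂ 16 = 300 + 130 × 4 ≈ 820.000 ms.

820 ms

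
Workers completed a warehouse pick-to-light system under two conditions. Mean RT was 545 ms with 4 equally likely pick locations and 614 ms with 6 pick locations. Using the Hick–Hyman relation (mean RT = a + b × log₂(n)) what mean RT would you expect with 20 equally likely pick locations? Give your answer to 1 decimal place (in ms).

Solve the two-equation system in a and b:
  b = (614 − 545) / (log₂ 6 − log₂ 4) = 69 / (2.5850 − 2) = 117.956 ms/bit
  a = 545 − 117.956 × 2 = 309.087 ms
Then RT(20) = 309.087 + 117.956 × log₂ 20 = 309.087 + 117.956 × 4.3219 ≈ 818.886 ms.

818.9 ms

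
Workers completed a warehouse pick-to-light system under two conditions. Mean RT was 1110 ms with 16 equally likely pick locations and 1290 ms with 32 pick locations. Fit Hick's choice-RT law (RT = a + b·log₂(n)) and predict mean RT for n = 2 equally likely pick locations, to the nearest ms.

570 ms

Fit slope and intercept:
  b = (1290 − 1110) / (log₂ 32 − log₂ 16) = 180 / (5 − 4) = 180 ms/bit
  a = 1110 − 180 × 4 = 390 ms
Then RT(2) = 390 + 180 × log₂ 2 = 390 + 180 × 1 ≈ 570.000 ms.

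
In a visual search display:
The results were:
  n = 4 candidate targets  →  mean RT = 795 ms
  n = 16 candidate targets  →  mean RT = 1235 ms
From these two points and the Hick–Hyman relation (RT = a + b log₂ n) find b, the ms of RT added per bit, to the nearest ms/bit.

220 ms/bit

Slope: b = (1235 − 795) / (log₂ 16 − log₂ 4) = 440/2.0000 = 220 ms/bit.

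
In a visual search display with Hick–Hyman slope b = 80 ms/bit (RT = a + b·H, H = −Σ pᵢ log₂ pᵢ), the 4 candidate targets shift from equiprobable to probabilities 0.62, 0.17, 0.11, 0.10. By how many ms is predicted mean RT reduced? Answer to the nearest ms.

36 ms

The RT saving is b·ΔH. Equiprobable H₀ = log₂(4) = 2.0000 bits; with the given probabilities H = 1.5447 bits.
b·(H₀ − H) = 80 × (2.0000 − 1.5447) = 36.43 ms.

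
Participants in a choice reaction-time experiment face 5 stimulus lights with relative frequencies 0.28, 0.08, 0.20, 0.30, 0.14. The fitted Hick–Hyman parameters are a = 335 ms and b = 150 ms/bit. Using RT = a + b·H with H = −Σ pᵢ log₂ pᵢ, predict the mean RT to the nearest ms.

Entropy contributions −pᵢ log₂ pᵢ: 0.5142, 0.2915, 0.4644, 0.5211, 0.3971; sum H = 2.1883 bits.
RT = a + bH = 335 + 150·2.1883 = 663.25 ms.

663 ms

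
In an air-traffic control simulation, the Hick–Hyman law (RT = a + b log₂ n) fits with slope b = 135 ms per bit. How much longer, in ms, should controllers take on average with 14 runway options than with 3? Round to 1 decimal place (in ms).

Only the slope matters, since a is common to both: ΔRT = b·log₂(n₂/n₁).
log₂(14) − log₂(3) = 3.8074 − 1.5850 = 2.2224.
ΔRT = 135 × 2.2224 = 300.023 ms.

300.0 ms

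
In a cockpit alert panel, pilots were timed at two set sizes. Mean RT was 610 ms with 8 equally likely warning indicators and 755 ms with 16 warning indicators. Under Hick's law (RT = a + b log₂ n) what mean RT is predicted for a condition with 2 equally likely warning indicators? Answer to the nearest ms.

320 ms

RT is linear in log₂ n, so two points fix the line:
  b = (755 − 610) / (log₂ 16 − log₂ 8) = 145 / (4 − 3) = 145 ms/bit
  a = 610 − 145 × 3 = 175 ms
Then RT(2) = 175 + 145 × log₂ 2 = 175 + 145 × 1 ≈ 320.000 ms.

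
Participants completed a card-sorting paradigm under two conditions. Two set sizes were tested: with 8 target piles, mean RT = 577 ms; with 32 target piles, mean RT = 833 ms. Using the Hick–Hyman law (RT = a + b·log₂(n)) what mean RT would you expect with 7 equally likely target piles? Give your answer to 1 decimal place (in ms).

552.3 ms

RT is linear in log₂ n, so two points fix the line:
  b = (833 − 577) / (log₂ 32 − log₂ 8) = 256 / (5 − 3) = 128.000 ms/bit
  a = 577 − 128.000 × 3 = 193.000 ms
Then RT(7) = 193.000 + 128.000 × log₂ 7 = 193.000 + 128.000 × 2.8074 ≈ 552.341 ms.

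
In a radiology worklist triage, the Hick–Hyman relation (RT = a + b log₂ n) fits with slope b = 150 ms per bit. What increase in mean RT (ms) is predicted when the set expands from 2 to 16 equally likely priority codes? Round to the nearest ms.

Only the slope matters, since a is common to both: ΔRT = b·log₂(n₂/n₁).
log₂(16) − log₂(2) = log₂(16/2) = log₂(8) = 3.
ΔRT = 150 × 3.0000 = 450.000 ms.

450 ms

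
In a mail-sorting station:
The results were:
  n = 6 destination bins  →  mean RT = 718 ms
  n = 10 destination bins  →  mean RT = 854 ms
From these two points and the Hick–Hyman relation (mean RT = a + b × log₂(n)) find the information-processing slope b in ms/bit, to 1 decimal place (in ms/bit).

b = (RT₂ − RT₁)/(log₂ n₂ − log₂ n₁) = (854 − 718)/(3.3219 − 2.5850) = 184.541 ms/bit.

184.5 ms/bit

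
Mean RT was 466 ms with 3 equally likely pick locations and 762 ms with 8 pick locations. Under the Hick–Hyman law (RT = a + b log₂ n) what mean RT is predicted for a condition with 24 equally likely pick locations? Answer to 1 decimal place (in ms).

1093.5 ms

Solve the two-equation system in a and b:
  b = (762 − 466) / (log₂ 8 − log₂ 3) = 296 / (3 − 1.5850) = 209.182 ms/bit
  a = 466 − 209.182 × 1.5850 = 134.455 ms
Then RT(24) = 134.455 + 209.182 × log₂ 24 = 134.455 + 209.182 × 4.5850 ≈ 1093.545 ms.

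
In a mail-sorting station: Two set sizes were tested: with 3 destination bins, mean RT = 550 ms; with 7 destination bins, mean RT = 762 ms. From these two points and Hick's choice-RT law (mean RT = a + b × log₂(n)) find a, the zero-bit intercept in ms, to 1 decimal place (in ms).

Slope: b = (762 − 550) / (log₂ 7 − log₂ 3) = 212/1.2224 = 173.430 ms/bit.
Intercept: a = 550 − 173.430·log₂(3) = 275.119 ms.

275.1 ms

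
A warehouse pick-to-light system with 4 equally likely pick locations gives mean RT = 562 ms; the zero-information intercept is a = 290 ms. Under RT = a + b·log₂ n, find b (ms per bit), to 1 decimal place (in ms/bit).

136.0 ms/bit

b = (562 − 290) / log₂(4) = 272 / 2 = 136.000 ms/bit.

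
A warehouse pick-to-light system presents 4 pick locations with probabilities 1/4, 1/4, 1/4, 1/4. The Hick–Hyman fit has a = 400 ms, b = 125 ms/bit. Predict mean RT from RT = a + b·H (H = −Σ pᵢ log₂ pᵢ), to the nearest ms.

H = −Σ pᵢ log₂ pᵢ = 0.25·2 + 0.25·2 + 0.25·2 + 0.25·2 = 2.000 bits.
RT = 400 + 125 × 2.000 = 650.00 ms.

650 ms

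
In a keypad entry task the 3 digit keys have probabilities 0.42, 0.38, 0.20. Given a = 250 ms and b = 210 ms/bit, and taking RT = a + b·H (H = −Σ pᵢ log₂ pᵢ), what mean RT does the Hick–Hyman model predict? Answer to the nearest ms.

H = 0.42·log₂(1/0.42) + 0.38·log₂(1/0.38) + 0.20·log₂(1/0.20) = 1.5205 bits.
RT = 250 + 210 × 1.5205 = 569.30 ms.

569 ms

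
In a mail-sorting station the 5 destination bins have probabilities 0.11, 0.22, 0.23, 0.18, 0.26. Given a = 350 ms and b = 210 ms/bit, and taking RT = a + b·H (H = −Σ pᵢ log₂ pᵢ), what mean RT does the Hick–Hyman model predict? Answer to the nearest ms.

H = 0.11·log₂(1/0.11) + 0.22·log₂(1/0.22) + 0.23·log₂(1/0.23) + 0.18·log₂(1/0.18) + 0.26·log₂(1/0.26) = 2.2691 bits.
RT = 350 + 210 × 2.2691 = 826.52 ms.

827 ms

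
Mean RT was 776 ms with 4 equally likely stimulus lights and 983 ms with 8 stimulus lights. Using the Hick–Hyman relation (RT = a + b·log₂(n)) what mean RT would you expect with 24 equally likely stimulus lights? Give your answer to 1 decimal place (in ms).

1311.1 ms

With log₂ n on the abscissa the relation is linear; from the two conditions:
  b = (983 − 776) / (log₂ 8 − log₂ 4) = 207 / (3 − 2) = 207.000 ms/bit
  a = 776 − 207.000 × 2 = 362.000 ms
Then RT(24) = 362.000 + 207.000 × log₂ 24 = 362.000 + 207.000 × 4.5850 ≈ 1311.087 ms.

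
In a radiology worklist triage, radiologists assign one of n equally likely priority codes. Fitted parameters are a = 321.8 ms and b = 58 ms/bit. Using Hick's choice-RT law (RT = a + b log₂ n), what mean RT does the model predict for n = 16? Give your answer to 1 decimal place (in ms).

553.8 ms

log₂(16) = 4 bits, so RT = 321.8 + 58 × 4 ≈ 553.800 ms.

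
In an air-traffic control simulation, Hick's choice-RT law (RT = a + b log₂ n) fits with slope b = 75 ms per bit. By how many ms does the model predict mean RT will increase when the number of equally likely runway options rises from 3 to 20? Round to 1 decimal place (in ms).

205.3 ms

The intercept a cancels: ΔRT = b·(log₂ n₂ − log₂ n₁) = b·log₂(n₂/n₁).
log₂(20) − log₂(3) = 4.3219 − 1.5850 = 2.7370.
ΔRT = 75 × 2.7370 = 205.272 ms.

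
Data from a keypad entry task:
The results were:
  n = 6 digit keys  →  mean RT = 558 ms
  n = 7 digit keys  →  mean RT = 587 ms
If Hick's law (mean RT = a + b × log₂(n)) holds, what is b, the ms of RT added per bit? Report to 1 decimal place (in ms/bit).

The slope on a log₂ axis is (587 − 558) / (2.8074 − 2.5850) = 130.400 ms/bit.

130.4 ms/bit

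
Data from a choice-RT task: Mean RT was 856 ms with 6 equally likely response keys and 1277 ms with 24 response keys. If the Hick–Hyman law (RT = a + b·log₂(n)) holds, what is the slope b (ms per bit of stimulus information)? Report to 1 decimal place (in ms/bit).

b = (RT₂ − RT₁)/(log₂ n₂ − log₂ n₁) = (1277 − 856)/(4.5850 − 2.5850) = 210.500 ms/bit.

210.5 ms/bit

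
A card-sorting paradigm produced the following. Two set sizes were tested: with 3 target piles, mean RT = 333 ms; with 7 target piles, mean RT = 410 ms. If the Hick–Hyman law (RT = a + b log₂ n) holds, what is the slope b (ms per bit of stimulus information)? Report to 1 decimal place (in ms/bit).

b = (RT₂ − RT₁)/(log₂ n₂ − log₂ n₁) = (410 − 333)/(2.8074 − 1.5850) = 62.991 ms/bit.

63.0 ms/bit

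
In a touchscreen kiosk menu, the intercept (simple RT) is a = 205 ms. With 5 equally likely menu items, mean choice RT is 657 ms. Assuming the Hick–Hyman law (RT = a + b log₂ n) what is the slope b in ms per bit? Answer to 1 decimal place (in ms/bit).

194.7 ms/bit

5 alternatives carry log₂ 5 = 2.3219 bits; the choice cost is 657 − 205 = 452 ms, so b = 452/2.3219 = 194.666 ms/bit.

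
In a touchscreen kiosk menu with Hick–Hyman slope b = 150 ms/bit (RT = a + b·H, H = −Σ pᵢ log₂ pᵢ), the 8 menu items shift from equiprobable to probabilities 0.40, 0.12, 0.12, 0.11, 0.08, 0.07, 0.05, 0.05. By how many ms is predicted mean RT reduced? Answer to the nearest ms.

Equiprobable entropy H₀ = log₂ 8 = 3.0000 bits.
Skewed entropy H = −Σ pᵢ log₂ pᵢ = 2.6054 bits.
ΔRT = b·(H₀ − H) = 150 × 0.3946 = 59.18 ms.

59 ms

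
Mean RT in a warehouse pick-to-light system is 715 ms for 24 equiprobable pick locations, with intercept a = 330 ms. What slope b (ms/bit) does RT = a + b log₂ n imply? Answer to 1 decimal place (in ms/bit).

log₂(24) = 4.5850 bits.
b = (RT − a)/log₂ n = (715 − 330) / 4.5850 = 83.970 ms/bit.

84.0 ms/bit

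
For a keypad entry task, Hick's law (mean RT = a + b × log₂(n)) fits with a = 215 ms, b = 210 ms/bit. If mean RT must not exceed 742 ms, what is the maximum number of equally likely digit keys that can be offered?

5

Information budget: (742 − 215)/210 = 2.5095 bits, so n ≤ 2^2.5095 = 5.694 → at most 5.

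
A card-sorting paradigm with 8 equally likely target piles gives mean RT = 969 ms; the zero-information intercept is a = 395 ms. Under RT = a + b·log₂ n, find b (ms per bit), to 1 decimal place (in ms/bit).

191.3 ms/bit

log₂(8) = 3 bits.
b = (RT − a)/log₂ n = (969 − 395) / 3 = 191.333 ms/bit.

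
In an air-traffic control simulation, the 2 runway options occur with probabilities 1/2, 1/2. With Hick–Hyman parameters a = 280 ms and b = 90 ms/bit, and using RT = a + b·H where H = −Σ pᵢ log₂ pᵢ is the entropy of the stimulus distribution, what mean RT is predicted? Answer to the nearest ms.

370 ms

Each term −pᵢ log₂ pᵢ: 0.5·1 + 0.5·1; summed, H = 1.000 bits.
Mean RT = a + bH = 280 + 90·1.000 = 370.00 ms.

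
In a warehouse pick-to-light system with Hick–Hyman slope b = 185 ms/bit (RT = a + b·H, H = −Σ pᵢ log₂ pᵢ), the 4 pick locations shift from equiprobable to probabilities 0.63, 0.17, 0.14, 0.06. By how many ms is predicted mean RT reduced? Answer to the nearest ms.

Equiprobable entropy H₀ = log₂ 4 = 2.0000 bits.
Skewed entropy H = −Σ pᵢ log₂ pᵢ = 1.4952 bits.
ΔRT = b·(H₀ − H) = 185 × 0.5048 = 93.39 ms.

93 ms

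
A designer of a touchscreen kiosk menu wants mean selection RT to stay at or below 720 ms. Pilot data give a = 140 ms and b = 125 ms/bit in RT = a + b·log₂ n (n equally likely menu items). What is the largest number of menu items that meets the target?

24

Information budget: (720 − 140)/125 = 4.6400 bits, so n ≤ 2^4.6400 = 24.933 → at most 24.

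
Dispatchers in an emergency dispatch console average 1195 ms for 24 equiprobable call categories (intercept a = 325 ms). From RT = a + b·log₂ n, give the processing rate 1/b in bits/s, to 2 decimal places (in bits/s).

5.27 bits/s

Choice component = 1195 − 325 = 870 ms over log₂(24) = 4.5850 bits.
b = 870 / 4.5850 = 189.751 ms/bit, so 1/b = 5.270 bits/s.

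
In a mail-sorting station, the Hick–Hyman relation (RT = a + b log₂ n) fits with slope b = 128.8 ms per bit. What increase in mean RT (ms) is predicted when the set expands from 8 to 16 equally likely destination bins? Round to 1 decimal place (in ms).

128.8 ms

The intercept a cancels: ΔRT = b·(log₂ n₂ − log₂ n₁) = b·log₂(n₂/n₁).
log₂(16) − log₂(8) = log₂(16/8) = log₂(2) = 1.
ΔRT = 128.8 × 1.0000 = 128.800 ms.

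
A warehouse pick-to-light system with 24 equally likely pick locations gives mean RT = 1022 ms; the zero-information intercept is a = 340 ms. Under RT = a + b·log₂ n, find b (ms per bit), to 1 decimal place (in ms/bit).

24 alternatives carry log₂ 24 = 4.5850 bits; the choice cost is 1022 − 340 = 682 ms, so b = 682/4.5850 = 148.747 ms/bit.

148.7 ms/bit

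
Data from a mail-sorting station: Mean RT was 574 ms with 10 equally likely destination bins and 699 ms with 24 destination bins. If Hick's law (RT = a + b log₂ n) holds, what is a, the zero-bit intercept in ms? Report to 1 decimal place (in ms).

Slope: b = (699 − 574) / (log₂ 24 − log₂ 10) = 125/1.2630 = 98.968 ms/bit.
a = RT₁ − b·log₂ n₁ = 574 − 98.968 × 3.3219 = 245.235 ms.

245.2 ms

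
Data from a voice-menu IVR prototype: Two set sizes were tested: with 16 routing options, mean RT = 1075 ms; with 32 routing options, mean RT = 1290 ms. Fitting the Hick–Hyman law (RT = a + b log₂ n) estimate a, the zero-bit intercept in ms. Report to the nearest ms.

The slope on a log₂ axis is (1290 − 1075) / (5 − 4) = 215 ms/bit.
a = RT₁ − b·log₂ n₁ = 1075 − 215 × 4 = 215.000 ms.

215 ms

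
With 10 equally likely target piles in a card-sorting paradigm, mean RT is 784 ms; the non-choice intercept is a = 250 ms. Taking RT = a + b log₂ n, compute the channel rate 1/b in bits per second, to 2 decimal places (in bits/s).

6.22 bits/s

Choice component = 784 − 250 = 534 ms over log₂(10) = 3.3219 bits.
b = 534 / 3.3219 = 160.750 ms/bit, so 1/b = 6.221 bits/s.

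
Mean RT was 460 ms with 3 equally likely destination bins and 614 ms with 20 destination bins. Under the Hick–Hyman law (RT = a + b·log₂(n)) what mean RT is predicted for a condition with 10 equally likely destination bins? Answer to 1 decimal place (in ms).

Fit slope and intercept:
  b = (614 − 460) / (log₂ 20 − log₂ 3) = 154 / (4.3219 − 1.5850) = 56.267 ms/bit
  a = 460 − 56.267 × 1.5850 = 370.819 ms
Then RT(10) = 370.819 + 56.267 × log₂ 10 = 370.819 + 56.267 × 3.3219 ≈ 557.733 ms.

557.7 ms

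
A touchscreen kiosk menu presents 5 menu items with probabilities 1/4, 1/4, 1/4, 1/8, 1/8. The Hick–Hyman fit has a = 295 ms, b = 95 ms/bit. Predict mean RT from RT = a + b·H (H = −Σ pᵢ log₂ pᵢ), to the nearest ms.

H = −Σ pᵢ log₂ pᵢ = 0.25·2 + 0.25·2 + 0.25·2 + 0.125·3 + 0.125·3 = 2.250 bits.
RT = 295 + 95 × 2.250 = 508.75 ms.

509 ms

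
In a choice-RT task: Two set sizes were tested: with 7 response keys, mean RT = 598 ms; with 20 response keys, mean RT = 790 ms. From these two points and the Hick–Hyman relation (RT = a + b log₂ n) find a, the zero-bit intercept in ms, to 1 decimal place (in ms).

242.1 ms

The slope on a log₂ axis is (790 − 598) / (4.3219 − 2.8074) = 126.768 ms/bit.
a = RT₁ − b·log₂ n₁ = 598 − 126.768 × 2.8074 = 242.116 ms.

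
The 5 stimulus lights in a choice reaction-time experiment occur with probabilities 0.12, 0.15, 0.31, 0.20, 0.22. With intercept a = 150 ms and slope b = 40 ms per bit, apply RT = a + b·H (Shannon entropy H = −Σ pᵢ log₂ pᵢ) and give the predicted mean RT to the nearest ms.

240 ms

H = 0.12·log₂(1/0.12) + 0.15·log₂(1/0.15) + 0.31·log₂(1/0.31) + 0.20·log₂(1/0.20) + 0.22·log₂(1/0.22) = 2.2464 bits.
RT = 150 + 40 × 2.2464 = 239.85 ms.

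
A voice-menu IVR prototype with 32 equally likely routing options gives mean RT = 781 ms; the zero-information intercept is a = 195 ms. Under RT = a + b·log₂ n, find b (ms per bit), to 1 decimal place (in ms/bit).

b = (781 − 195) / log₂(32) = 586 / 5 = 117.200 ms/bit.

117.2 ms/bit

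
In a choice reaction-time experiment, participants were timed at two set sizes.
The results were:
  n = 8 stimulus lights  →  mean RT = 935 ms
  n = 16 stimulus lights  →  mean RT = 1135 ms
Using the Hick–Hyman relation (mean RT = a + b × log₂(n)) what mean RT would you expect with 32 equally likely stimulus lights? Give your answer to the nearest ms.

1335 ms

Solve the two-equation system in a and b:
  b = (1135 − 935) / (log₂ 16 − log₂ 8) = 200 / (4 − 3) = 200 ms/bit
  a = 935 − 200 × 3 = 335 ms
Then RT(32) = 335 + 200 × log₂ 32 = 335 + 200 × 5 ≈ 1335.000 ms.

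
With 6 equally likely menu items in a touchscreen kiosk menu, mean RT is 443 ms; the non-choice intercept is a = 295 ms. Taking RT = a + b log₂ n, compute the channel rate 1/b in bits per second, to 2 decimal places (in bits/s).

17.47 bits/s

Choice component = 443 − 295 = 148 ms over log₂(6) = 2.5850 bits.
b = 148 / 2.5850 = 57.254 ms/bit, so 1/b = 17.466 bits/s.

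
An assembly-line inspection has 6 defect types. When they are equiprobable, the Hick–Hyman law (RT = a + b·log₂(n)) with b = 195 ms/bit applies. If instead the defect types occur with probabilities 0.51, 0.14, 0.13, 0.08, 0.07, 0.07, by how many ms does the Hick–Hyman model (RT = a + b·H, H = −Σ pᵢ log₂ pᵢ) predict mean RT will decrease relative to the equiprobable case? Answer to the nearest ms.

The RT saving is b·ΔH. Equiprobable H₀ = log₂(6) = 2.5850 bits; with the given probabilities H = 2.1038 bits.
b·(H₀ − H) = 195 × (2.5850 − 2.1038) = 93.83 ms.

94 ms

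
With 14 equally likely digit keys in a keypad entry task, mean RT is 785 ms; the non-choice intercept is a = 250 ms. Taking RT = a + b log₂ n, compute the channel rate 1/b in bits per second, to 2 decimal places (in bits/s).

Choice component = 785 − 250 = 535 ms over log₂(14) = 3.8074 bits.
b = 535 / 3.8074 = 140.518 ms/bit, so 1/b = 7.117 bits/s.

7.12 bits/s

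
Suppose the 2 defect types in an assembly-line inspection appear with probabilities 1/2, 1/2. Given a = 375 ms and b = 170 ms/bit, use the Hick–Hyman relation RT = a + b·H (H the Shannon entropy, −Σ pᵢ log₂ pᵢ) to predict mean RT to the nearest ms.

545 ms

Each term −pᵢ log₂ pᵢ: 0.5·1 + 0.5·1; summed, H = 1.000 bits.
Mean RT = a + bH = 375 + 170·1.000 = 545.00 ms.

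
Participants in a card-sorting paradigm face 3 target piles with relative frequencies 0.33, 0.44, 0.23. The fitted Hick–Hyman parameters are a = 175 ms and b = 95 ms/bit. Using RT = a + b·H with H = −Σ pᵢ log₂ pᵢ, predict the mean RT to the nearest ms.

H = 0.33·log₂(1/0.33) + 0.44·log₂(1/0.44) + 0.23·log₂(1/0.23) = 1.5366 bits.
RT = 175 + 95 × 1.5366 = 320.98 ms.

321 ms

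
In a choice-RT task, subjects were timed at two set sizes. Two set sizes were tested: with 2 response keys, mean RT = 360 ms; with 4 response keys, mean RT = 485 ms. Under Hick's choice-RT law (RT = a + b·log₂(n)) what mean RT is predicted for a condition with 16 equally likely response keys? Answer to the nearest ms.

735 ms

RT is linear in log₂ n, so two points fix the line:
  b = (485 − 360) / (log₂ 4 − log₂ 2) = 125 / (2 − 1) = 125 ms/bit
  a = 360 − 125 × 1 = 235 ms
Then RT(16) = 235 + 125 × log₂ 16 = 235 + 125 × 4 ≈ 735.000 ms.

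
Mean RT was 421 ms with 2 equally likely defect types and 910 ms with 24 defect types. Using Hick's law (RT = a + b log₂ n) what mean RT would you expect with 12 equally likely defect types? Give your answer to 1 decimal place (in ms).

773.6 ms

Fit slope and intercept:
  b = (910 − 421) / (log₂ 24 − log₂ 2) = 489 / (4.5850 − 1) = 136.403 ms/bit
  a = 421 − 136.403 × 1 = 284.597 ms
Then RT(12) = 284.597 + 136.403 × log₂ 12 = 284.597 + 136.403 × 3.5850 ≈ 773.597 ms.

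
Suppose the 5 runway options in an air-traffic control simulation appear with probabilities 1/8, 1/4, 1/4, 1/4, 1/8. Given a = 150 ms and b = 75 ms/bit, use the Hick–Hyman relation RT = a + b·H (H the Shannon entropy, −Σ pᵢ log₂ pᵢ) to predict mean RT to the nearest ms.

319 ms

H = −Σ pᵢ log₂ pᵢ = 0.125·3 + 0.25·2 + 0.25·2 + 0.25·2 + 0.125·3 = 2.250 bits.
RT = 150 + 75 × 2.250 = 318.75 ms.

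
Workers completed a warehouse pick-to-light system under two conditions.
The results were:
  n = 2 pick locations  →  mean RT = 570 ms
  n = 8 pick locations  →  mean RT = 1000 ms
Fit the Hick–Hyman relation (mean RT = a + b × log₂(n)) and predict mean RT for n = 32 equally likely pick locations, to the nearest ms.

Solve the two-equation system in a and b:
  b = (1000 − 570) / (log₂ 8 − log₂ 2) = 430 / (3 − 1) = 215 ms/bit
  a = 570 − 215 × 1 = 355 ms
Then RT(32) = 355 + 215 × log₂ 32 = 355 + 215 × 5 ≈ 1430.000 ms.

1430 ms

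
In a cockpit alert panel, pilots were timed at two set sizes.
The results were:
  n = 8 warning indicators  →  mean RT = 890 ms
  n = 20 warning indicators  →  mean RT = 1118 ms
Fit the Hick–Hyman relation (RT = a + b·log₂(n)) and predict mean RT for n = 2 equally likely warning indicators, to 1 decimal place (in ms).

545.0 ms

Fit slope and intercept:
  b = (1118 − 890) / (log₂ 20 − log₂ 8) = 228 / (4.3219 − 3) = 172.475 ms/bit
  a = 890 − 172.475 × 3 = 372.574 ms
Then RT(2) = 372.574 + 172.475 × log₂ 2 = 372.574 + 172.475 × 1 ≈ 545.049 ms.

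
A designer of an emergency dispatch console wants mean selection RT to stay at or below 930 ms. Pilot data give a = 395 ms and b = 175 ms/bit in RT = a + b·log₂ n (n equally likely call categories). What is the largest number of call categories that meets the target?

8

175·log₂ n ≤ 930 − 395 = 535, giving log₂ n ≤ 3.0571 and n ≤ 8.323. The largest whole number is 8.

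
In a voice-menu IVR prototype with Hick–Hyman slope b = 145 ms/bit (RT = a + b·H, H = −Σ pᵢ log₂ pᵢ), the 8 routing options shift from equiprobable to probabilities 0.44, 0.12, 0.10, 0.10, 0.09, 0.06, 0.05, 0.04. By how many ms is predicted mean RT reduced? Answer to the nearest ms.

The RT saving is b·ΔH. Equiprobable H₀ = log₂(8) = 3.0000 bits; with the given probabilities H = 2.5106 bits.
b·(H₀ − H) = 145 × (3.0000 − 2.5106) = 70.96 ms.

71 ms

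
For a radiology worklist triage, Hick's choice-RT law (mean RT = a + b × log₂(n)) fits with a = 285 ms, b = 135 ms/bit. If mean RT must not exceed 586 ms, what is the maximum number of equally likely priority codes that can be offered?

4

Set 285 + 135·log₂ n ≤ 586 → log₂ n ≤ (586 − 285)/135 = 2.2296.
So n ≤ 2^2.2296 = 4.690; the largest integer n is 4.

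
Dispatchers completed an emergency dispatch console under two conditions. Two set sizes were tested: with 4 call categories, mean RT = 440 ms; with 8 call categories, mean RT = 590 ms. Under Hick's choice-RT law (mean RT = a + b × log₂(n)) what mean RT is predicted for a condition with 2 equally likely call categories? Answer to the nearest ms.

290 ms

Solve the two-equation system in a and b:
  b = (590 − 440) / (log₂ 8 − log₂ 4) = 150 / (3 − 2) = 150 ms/bit
  a = 440 − 150 × 2 = 140 ms
Then RT(2) = 140 + 150 × log₂ 2 = 140 + 150 × 1 ≈ 290.000 ms.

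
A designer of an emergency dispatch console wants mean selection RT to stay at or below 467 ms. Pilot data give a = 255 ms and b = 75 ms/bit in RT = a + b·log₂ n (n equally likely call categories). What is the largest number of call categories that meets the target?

7

75·log₂ n ≤ 467 − 255 = 212, giving log₂ n ≤ 2.8267 and n ≤ 7.094. The largest whole number is 7.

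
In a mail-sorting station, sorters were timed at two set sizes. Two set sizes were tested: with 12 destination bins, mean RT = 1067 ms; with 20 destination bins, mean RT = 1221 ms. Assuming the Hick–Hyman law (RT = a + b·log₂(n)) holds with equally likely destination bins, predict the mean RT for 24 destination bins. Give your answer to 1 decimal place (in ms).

With log₂ n on the abscissa the relation is linear; from the two conditions:
  b = (1221 − 1067) / (log₂ 20 − log₂ 12) = 154 / (4.3219 − 3.5850) = 208.965 ms/bit
  a = 1067 − 208.965 × 3.5850 = 317.868 ms
Then RT(24) = 317.868 + 208.965 × log₂ 24 = 317.868 + 208.965 × 4.5850 ≈ 1275.965 ms.

1276.0 ms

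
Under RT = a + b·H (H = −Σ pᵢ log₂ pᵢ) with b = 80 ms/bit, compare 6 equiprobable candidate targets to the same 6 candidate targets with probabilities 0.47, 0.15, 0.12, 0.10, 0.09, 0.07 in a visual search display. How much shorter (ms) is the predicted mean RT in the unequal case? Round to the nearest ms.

31 ms

Equiprobable entropy H₀ = log₂ 6 = 2.5850 bits.
Skewed entropy H = −Σ pᵢ log₂ pᵢ = 2.2030 bits.
ΔRT = b·(H₀ − H) = 80 × 0.3820 = 30.56 ms.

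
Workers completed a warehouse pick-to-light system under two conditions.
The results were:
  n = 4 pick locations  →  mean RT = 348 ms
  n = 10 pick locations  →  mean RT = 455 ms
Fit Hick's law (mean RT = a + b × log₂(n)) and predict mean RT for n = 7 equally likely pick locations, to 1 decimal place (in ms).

Solve the two-equation system in a and b:
  b = (455 − 348) / (log₂ 10 − log₂ 4) = 107 / (3.3219 − 2) = 80.942 ms/bit
  a = 348 − 80.942 × 2 = 186.115 ms
Then RT(7) = 186.115 + 80.942 × log₂ 7 = 186.115 + 80.942 × 2.8074 ≈ 413.349 ms.

413.3 ms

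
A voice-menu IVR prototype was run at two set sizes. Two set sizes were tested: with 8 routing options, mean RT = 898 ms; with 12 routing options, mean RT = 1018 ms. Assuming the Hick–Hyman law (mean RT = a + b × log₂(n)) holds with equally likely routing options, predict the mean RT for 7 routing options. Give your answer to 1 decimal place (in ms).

With log₂ n on the abscissa the relation is linear; from the two conditions:
  b = (1018 − 898) / (log₂ 12 − log₂ 8) = 120 / (3.5850 − 3) = 205.141 ms/bit
  a = 898 − 205.141 × 3 = 282.576 ms
Then RT(7) = 282.576 + 205.141 × log₂ 7 = 282.576 + 205.141 × 2.8074 ≈ 858.481 ms.

858.5 ms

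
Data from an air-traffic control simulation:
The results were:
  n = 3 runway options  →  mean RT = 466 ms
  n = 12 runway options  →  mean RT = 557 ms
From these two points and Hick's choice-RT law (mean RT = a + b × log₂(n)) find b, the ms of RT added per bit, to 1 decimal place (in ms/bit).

45.5 ms/bit

The slope on a log₂ axis is (557 − 466) / (3.5850 − 1.5850) = 45.500 ms/bit.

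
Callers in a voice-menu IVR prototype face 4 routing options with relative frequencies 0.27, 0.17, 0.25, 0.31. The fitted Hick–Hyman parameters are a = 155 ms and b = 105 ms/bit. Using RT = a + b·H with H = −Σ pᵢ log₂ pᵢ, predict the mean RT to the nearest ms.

Entropy contributions −pᵢ log₂ pᵢ: 0.5100, 0.4346, 0.5000, 0.5238; sum H = 1.9684 bits.
RT = a + bH = 155 + 105·1.9684 = 361.68 ms.

362 ms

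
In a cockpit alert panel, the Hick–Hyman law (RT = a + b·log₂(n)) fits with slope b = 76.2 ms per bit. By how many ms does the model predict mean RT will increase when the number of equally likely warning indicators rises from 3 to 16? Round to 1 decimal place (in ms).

184.0 ms

The intercept a cancels: ΔRT = b·(log₂ n₂ − log₂ n₁) = b·log₂(n₂/n₁).
log₂(16) − log₂(3) = 4 − 1.5850 = 2.4150.
ΔRT = 76.2 × 2.4150 = 184.026 ms.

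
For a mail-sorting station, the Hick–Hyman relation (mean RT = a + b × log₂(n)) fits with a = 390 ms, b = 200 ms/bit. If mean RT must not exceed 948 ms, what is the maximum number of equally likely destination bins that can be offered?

6

Information budget: (948 − 390)/200 = 2.7900 bits, so n ≤ 2^2.7900 = 6.916 → at most 6.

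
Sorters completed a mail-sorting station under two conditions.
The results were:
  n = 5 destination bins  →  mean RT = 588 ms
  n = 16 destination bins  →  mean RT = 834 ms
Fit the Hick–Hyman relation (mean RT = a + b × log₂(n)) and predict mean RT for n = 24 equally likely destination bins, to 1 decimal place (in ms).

919.8 ms

RT is linear in log₂ n, so two points fix the line:
  b = (834 − 588) / (log₂ 16 − log₂ 5) = 246 / (4 − 2.3219) = 146.597 ms/bit
  a = 588 − 146.597 × 2.3219 = 247.613 ms
Then RT(24) = 247.613 + 146.597 × log₂ 24 = 247.613 + 146.597 × 4.5850 ≈ 919.754 ms.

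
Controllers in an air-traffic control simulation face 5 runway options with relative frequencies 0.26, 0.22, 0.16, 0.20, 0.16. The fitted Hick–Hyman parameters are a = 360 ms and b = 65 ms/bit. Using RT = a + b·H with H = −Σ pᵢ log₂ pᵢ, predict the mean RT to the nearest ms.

509 ms

Entropy contributions −pᵢ log₂ pᵢ: 0.5053, 0.4806, 0.4230, 0.4644, 0.4230; sum H = 2.2963 bits.
RT = a + bH = 360 + 65·2.2963 = 509.26 ms.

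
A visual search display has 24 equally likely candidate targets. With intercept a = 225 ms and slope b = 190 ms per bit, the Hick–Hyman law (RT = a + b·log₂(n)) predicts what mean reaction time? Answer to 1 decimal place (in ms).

1096.1 ms

log₂(24) = 4.5850 bits, so RT = 225 + 190 × 4.5850 ≈ 1096.143 ms.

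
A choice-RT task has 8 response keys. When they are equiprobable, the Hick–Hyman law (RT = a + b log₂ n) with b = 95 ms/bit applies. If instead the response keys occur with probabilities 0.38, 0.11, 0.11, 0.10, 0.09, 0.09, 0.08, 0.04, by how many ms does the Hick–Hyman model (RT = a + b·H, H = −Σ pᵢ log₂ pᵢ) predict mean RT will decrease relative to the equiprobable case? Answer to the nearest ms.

Equiprobable entropy H₀ = log₂ 8 = 3.0000 bits.
Skewed entropy H = −Σ pᵢ log₂ pᵢ = 2.6658 bits.
ΔRT = b·(H₀ − H) = 95 × 0.3342 = 31.75 ms.

32 ms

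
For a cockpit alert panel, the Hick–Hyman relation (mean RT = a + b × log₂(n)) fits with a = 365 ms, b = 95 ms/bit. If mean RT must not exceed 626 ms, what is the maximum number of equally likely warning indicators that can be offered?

6

95·log₂ n ≤ 626 − 365 = 261, giving log₂ n ≤ 2.7474 and n ≤ 6.715. The largest whole number is 6.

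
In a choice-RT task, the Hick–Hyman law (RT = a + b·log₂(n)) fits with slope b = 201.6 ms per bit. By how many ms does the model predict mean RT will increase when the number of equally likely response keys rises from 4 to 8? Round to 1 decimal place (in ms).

Only the slope matters, since a is common to both: ΔRT = b·log₂(n₂/n₁).
log₂(8) − log₂(4) = log₂(8/4) = log₂(2) = 1.
ΔRT = 201.6 × 1.0000 = 201.600 ms.

201.6 ms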